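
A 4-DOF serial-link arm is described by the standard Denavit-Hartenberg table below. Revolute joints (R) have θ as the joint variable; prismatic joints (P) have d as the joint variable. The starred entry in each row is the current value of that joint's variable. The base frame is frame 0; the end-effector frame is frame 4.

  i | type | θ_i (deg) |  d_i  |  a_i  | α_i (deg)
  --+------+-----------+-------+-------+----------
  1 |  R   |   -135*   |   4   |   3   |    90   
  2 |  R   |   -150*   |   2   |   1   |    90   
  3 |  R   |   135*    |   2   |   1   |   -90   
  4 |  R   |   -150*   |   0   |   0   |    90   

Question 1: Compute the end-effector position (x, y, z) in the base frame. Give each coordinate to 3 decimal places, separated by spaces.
after link 1: o_1 = (-2.1213, -2.1213, 4.0000)
after link 2: o_2 = (-2.9232, -0.0947, 3.5000)
after link 3: o_3 = (-3.1491, 0.6794, 5.5856)
after link 4: o_4 = (-3.1491, 0.6794, 5.5856)

-3.149 0.679 5.586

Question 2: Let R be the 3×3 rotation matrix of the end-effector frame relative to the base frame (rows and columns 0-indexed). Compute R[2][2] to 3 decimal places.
-0.927

End-effector z-axis (col 2 of R) = (0.1603,-0.3397,-0.9268)
R[2][2] = -0.9268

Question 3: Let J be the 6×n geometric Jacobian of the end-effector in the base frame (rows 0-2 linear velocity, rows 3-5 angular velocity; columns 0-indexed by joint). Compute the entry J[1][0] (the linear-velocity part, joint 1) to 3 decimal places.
axis z_0 = ẑ; lever o_n−o_0 = (-3.1491,0.6794,5.5856)
cross product → J_v[:, 0] = (-0.6794,-3.1491,0.0000)
J_ω[:, 0] = z_0
entry J[1][0] = -3.1491

-3.149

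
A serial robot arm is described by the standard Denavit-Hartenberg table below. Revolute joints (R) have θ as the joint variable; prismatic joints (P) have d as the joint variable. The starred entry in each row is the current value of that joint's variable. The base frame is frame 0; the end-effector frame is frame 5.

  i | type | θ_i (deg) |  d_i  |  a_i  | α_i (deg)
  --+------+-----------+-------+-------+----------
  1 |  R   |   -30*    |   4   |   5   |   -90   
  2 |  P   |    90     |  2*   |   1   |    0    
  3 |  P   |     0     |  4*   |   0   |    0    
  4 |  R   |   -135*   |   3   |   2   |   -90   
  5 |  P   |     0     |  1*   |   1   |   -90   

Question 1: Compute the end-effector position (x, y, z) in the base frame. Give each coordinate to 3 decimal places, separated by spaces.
11.280 3.880 4.414

after link 1: o_1 = (4.3301, -2.5000, 4.0000)
after link 2: o_2 = (5.3301, -0.7679, 3.0000)
after link 3: o_3 = (7.3301, 2.6962, 3.0000)
after link 4: o_4 = (10.0549, 4.5871, 4.4142)
after link 5: o_5 = (11.2796, 3.8800, 4.4142)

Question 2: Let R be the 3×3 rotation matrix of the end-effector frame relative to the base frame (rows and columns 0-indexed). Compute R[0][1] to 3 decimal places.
-0.612

End-effector y-axis (col 1 of R) = (-0.6124,0.3536,0.7071)
R[0][1] = -0.6124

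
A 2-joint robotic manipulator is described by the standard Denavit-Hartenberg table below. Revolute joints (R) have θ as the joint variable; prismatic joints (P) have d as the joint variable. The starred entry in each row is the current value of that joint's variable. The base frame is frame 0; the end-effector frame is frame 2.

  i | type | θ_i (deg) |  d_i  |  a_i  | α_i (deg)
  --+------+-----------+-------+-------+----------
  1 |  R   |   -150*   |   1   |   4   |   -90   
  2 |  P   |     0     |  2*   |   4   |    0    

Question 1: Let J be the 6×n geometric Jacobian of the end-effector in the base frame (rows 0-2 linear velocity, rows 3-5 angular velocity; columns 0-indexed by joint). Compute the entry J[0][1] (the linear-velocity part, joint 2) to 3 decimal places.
0.500

prismatic axis z_1 = (0.5000,-0.8660,0.0000)
J_v[:, 1] = z_1; J_ω[:, 1] = (0,0,0)
entry J[0][1] = 0.5000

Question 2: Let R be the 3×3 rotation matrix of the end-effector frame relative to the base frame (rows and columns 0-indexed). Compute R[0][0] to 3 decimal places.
-0.866

End-effector x-axis (col 0 of R) = (-0.8660,-0.5000,0.0000)
R[0][0] = -0.8660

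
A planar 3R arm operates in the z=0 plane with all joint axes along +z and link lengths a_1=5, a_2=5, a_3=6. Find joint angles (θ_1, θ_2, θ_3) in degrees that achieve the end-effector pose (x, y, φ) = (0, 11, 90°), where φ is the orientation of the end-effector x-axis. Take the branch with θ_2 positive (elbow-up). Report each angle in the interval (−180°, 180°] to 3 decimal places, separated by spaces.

30.000 120.000 -60.000

wrist centre = target − a_3·(cos φ, sin φ) = (-0.0000, 5.0000)
cos θ_2 = (25.0000−5²−5²)/(2·5·5) = -0.5000; θ_2 = 120.0000° (elbow-up)
β = atan2(5.0000,-0.0000) = 90.0000°; ψ = atan2(4.3301,2.5000) = 60.0000°
θ_1 = β − ψ = 30.0000°
θ_3 = φ − θ_1 − θ_2 = -60.0000° (wrapped to (-180°,180°])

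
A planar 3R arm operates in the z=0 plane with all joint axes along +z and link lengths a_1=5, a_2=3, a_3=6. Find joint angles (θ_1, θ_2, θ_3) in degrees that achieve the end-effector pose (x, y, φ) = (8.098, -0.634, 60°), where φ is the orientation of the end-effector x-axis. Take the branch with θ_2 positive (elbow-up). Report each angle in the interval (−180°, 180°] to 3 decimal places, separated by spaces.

-60.001 30.002 89.999

wrist centre = target − a_3·(cos φ, sin φ) = (5.0980, -5.8302)
cos θ_2 = (59.9803−5²−3²)/(2·5·3) = 0.8660; θ_2 = 30.0018° (elbow-up)
β = atan2(-5.8302,5.0980) = -48.8329°; ψ = atan2(1.5001,7.5980) = 11.1683°
θ_1 = β − ψ = -60.0012°
θ_3 = φ − θ_1 − θ_2 = 89.9994° (wrapped to (-180°,180°])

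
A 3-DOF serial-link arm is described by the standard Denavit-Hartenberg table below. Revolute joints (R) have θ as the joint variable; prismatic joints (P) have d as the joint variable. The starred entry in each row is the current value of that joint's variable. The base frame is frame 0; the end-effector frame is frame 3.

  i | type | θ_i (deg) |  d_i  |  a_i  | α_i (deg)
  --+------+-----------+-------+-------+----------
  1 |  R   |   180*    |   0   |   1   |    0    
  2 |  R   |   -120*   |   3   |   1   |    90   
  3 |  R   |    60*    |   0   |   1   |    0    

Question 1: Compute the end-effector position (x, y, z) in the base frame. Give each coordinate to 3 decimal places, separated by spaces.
after link 1: o_1 = (-1.0000, 0.0000, 0.0000)
after link 2: o_2 = (-0.5000, 0.8660, 3.0000)
after link 3: o_3 = (-0.2500, 1.2990, 3.8660)

-0.250 1.299 3.866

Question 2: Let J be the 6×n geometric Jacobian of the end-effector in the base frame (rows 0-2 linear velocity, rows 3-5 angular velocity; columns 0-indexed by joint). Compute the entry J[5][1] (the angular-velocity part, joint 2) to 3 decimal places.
axis z_1 = (0.0000,0.0000,1.0000); lever o_n−o_1 = (0.7500,1.2990,3.8660)
cross product → J_v[:, 1] = (-1.2990,0.7500,0.0000)
J_ω[:, 1] = z_1
entry J[5][1] = 1.0000

1.000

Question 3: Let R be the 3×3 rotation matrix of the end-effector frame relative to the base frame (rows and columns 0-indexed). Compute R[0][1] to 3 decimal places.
-0.433

End-effector y-axis (col 1 of R) = (-0.4330,-0.7500,0.5000)
R[0][1] = -0.4330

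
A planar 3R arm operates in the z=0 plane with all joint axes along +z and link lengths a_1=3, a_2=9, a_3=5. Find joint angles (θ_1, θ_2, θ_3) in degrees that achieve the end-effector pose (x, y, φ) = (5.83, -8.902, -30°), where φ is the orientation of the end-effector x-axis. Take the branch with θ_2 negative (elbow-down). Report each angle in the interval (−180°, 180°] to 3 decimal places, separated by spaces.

59.997 -149.999 60.002

wrist centre = target − a_3·(cos φ, sin φ) = (1.4999, -6.4020)
cos θ_2 = (43.2352−3²−9²)/(2·3·9) = -0.8660; θ_2 = -149.9987° (elbow-down)
β = atan2(-6.4020,1.4999) = -76.8144°; ψ = atan2(-4.5002,-4.7941) = -136.8115°
θ_1 = β − ψ = 59.9971°
θ_3 = φ − θ_1 − θ_2 = 60.0016° (wrapped to (-180°,180°])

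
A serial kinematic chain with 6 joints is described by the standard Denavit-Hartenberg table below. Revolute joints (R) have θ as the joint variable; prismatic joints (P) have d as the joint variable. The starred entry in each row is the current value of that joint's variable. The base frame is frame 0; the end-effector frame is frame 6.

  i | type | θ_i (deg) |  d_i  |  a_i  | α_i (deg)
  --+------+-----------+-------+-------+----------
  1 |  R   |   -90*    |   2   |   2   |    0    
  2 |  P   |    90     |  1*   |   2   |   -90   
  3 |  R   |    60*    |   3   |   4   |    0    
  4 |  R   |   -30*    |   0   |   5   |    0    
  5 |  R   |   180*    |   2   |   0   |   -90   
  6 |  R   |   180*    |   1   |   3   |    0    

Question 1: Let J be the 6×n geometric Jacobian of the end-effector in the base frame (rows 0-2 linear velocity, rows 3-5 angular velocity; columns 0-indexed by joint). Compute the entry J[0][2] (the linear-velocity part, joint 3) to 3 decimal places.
axis z_2 = (0.0000,1.0000,0.0000); lever o_n−o_2 = (9.4282,5.0000,-6.5981)
cross product → J_v[:, 2] = (-6.5981,0.0000,-9.4282)
J_ω[:, 2] = z_2
entry J[0][2] = -6.5981

-6.598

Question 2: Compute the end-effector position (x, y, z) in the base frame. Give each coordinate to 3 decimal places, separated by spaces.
11.428 3.000 -3.598

after link 1: o_1 = (0.0000, -2.0000, 2.0000)
after link 2: o_2 = (2.0000, -2.0000, 3.0000)
after link 3: o_3 = (4.0000, 1.0000, -0.4641)
after link 4: o_4 = (8.3301, 1.0000, -2.9641)
after link 5: o_5 = (8.3301, 3.0000, -2.9641)
after link 6: o_6 = (11.4282, 3.0000, -3.5981)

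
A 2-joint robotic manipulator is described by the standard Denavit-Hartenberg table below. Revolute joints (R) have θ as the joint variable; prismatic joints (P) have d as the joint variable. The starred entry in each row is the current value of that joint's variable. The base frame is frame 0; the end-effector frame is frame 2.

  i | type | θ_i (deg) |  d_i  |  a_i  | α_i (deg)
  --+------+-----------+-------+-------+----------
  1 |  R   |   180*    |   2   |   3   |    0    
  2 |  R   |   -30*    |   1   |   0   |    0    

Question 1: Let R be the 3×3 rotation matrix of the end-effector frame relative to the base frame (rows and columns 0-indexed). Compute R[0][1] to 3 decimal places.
-0.500

End-effector y-axis (col 1 of R) = (-0.5000,-0.8660,0.0000)
R[0][1] = -0.5000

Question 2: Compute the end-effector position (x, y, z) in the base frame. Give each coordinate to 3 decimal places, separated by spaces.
-3.000 0.000 3.000

after link 1: o_1 = (-3.0000, 0.0000, 2.0000)
after link 2: o_2 = (-3.0000, 0.0000, 3.0000)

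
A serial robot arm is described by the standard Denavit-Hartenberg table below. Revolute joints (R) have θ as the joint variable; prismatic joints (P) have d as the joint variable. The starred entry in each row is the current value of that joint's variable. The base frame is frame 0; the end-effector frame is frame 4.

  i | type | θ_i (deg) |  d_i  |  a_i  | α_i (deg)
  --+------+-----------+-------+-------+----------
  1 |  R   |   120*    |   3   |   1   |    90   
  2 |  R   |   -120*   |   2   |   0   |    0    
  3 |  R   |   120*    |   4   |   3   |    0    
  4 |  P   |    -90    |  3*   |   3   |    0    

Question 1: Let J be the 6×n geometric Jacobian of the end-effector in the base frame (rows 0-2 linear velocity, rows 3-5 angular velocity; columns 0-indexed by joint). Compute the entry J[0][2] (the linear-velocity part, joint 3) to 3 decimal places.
axis z_2 = (0.8660,0.5000,0.0000); lever o_n−o_2 = (4.5622,6.0981,-3.0000)
cross product → J_v[:, 2] = (-1.5000,2.5981,3.0000)
J_ω[:, 2] = z_2
entry J[0][2] = -1.5000

-1.500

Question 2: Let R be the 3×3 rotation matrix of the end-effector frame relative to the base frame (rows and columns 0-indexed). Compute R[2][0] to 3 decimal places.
End-effector x-axis (col 0 of R) = (-0.0000,0.0000,-1.0000)
R[2][0] = -1.0000

-1.000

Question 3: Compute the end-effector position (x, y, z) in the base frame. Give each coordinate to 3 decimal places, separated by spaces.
5.794 7.964 0.000

after link 1: o_1 = (-0.5000, 0.8660, 3.0000)
after link 2: o_2 = (1.2321, 1.8660, 3.0000)
after link 3: o_3 = (3.1962, 6.4641, 3.0000)
after link 4: o_4 = (5.7942, 7.9641, 0.0000)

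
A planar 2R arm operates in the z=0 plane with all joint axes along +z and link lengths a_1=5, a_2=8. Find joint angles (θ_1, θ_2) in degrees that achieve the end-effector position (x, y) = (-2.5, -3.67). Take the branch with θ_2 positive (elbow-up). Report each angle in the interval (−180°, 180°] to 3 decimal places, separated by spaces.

120.003 149.999

cos θ_2 = (19.7189−5²−8²)/(2·5·8) = -0.8660; θ_2 = 149.9987° (elbow-up)
β = atan2(-3.6700,-2.5000) = -124.2626°; ψ = atan2(4.0002,-1.9281) = 115.7344°
θ_1 = β − ψ = -239.9971°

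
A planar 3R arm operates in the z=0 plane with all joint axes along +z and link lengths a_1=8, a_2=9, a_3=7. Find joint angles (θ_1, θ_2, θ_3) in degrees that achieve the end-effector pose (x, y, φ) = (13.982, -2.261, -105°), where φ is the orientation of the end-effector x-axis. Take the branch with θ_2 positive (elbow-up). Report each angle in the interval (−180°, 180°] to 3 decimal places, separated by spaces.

-0.003 30.009 -135.006

wrist centre = target − a_3·(cos φ, sin φ) = (15.7937, 4.5005)
cos θ_2 = (269.6963−8²−9²)/(2·8·9) = 0.8659; θ_2 = 30.0090° (elbow-up)
β = atan2(4.5005,15.7937) = 15.9051°; ψ = atan2(4.5012,15.7935) = 15.9078°
θ_1 = β − ψ = -0.0027°
θ_3 = φ − θ_1 − θ_2 = -135.0063° (wrapped to (-180°,180°])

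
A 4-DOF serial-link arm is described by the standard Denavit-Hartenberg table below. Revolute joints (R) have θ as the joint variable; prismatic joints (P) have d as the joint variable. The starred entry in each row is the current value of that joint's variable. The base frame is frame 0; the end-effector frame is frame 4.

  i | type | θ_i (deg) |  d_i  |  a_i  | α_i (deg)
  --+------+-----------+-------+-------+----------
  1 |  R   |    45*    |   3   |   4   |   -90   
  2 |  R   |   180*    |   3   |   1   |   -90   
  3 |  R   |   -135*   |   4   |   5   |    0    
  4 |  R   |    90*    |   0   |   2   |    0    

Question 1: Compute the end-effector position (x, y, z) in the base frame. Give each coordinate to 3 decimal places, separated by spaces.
-2.000 9.243 7.000

after link 1: o_1 = (2.8284, 2.8284, 3.0000)
after link 2: o_2 = (0.0000, 4.2426, 3.0000)
after link 3: o_3 = (-0.0000, 9.2426, 7.0000)
after link 4: o_4 = (-2.0000, 9.2426, 7.0000)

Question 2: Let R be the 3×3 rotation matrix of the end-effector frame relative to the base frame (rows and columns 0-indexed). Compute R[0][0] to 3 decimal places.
-1.000

End-effector x-axis (col 0 of R) = (-1.0000,0.0000,-0.0000)
R[0][0] = -1.0000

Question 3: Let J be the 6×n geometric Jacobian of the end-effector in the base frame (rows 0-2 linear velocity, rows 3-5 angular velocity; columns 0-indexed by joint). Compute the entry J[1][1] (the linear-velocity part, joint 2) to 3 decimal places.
2.828

axis z_1 = (-0.7071,0.7071,0.0000); lever o_n−o_1 = (-4.8284,6.4142,4.0000)
cross product → J_v[:, 1] = (2.8284,2.8284,-1.1213)
J_ω[:, 1] = z_1
entry J[1][1] = 2.8284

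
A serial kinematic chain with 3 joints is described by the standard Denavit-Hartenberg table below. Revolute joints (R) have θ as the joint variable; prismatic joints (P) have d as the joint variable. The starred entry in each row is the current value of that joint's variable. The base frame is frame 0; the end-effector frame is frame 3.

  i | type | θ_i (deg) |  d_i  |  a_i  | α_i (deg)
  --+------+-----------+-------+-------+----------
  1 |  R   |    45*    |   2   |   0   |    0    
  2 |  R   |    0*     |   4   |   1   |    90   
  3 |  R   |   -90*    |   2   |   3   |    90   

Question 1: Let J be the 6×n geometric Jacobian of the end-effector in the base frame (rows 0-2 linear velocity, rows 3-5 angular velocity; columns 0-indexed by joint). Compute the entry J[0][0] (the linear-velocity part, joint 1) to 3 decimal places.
axis z_0 = ẑ; lever o_n−o_0 = (2.1213,-0.7071,3.0000)
cross product → J_v[:, 0] = (0.7071,2.1213,-0.0000)
J_ω[:, 0] = z_0
entry J[0][0] = 0.7071

0.707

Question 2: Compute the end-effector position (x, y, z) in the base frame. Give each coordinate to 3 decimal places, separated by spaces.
2.121 -0.707 3.000

after link 1: o_1 = (0.0000, 0.0000, 2.0000)
after link 2: o_2 = (0.7071, 0.7071, 6.0000)
after link 3: o_3 = (2.1213, -0.7071, 3.0000)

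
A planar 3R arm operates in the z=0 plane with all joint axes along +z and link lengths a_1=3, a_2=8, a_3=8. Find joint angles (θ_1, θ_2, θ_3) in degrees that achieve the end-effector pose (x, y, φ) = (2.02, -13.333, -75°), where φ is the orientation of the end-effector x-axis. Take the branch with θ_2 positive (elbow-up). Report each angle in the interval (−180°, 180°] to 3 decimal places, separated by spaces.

134.984 150.013 0.003

wrist centre = target − a_3·(cos φ, sin φ) = (-0.0506, -5.6056)
cos θ_2 = (31.4252−3²−8²)/(2·3·8) = -0.8661; θ_2 = 150.0132° (elbow-up)
β = atan2(-5.6056,-0.0506) = -90.5167°; ψ = atan2(3.9984,-3.9291) = 134.4994°
θ_1 = β − ψ = -225.0161°
θ_3 = φ − θ_1 − θ_2 = 0.0028° (wrapped to (-180°,180°])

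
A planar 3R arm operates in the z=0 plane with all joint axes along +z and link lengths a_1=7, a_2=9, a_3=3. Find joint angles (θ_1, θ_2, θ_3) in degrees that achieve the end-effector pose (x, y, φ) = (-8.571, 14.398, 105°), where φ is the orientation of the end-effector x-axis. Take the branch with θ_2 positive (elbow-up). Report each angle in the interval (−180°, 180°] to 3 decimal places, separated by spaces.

90.004 59.995 -44.998

wrist centre = target − a_3·(cos φ, sin φ) = (-7.7945, 11.5002)
cos θ_2 = (193.0100−7²−9²)/(2·7·9) = 0.5001; θ_2 = 59.9947° (elbow-up)
β = atan2(11.5002,-7.7945) = 124.1284°; ψ = atan2(7.7938,11.5007) = 34.1247°
θ_1 = β − ψ = 90.0036°
θ_3 = φ − θ_1 − θ_2 = -44.9984° (wrapped to (-180°,180°])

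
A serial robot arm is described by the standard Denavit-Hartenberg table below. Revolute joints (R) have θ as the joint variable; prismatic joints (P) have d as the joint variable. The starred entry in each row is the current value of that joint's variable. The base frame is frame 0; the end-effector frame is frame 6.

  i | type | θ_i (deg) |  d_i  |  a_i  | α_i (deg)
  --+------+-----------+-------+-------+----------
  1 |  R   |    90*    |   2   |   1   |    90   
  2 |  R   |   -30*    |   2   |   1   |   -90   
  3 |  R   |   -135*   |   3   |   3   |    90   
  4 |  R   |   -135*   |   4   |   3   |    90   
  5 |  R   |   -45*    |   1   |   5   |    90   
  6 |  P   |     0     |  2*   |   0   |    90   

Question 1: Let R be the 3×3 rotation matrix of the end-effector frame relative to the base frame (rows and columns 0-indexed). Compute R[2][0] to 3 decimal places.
-0.860

End-effector x-axis (col 0 of R) = (0.1464,0.4892,-0.8598)
R[2][0] = -0.8598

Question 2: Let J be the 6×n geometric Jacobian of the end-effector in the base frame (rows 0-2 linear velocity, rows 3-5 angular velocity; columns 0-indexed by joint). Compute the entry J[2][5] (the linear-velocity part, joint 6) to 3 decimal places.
0.360

prismatic axis z_5 = (0.8536,0.3768,0.3598)
J_v[:, 5] = z_5; J_ω[:, 5] = (0,0,0)
entry J[2][5] = 0.3598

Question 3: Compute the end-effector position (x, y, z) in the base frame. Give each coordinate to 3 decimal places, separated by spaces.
1.732 3.304 0.769

after link 1: o_1 = (0.0000, 1.0000, 2.0000)
after link 2: o_2 = (2.0000, 1.8660, 1.5000)
after link 3: o_3 = (4.1213, 1.5289, 5.1587)
after link 4: o_4 = (-0.2071, -0.6822, 3.9858)
after link 5: o_5 = (0.0251, 2.5504, 0.0493)
after link 6: o_6 = (1.7322, 3.3040, 0.7688)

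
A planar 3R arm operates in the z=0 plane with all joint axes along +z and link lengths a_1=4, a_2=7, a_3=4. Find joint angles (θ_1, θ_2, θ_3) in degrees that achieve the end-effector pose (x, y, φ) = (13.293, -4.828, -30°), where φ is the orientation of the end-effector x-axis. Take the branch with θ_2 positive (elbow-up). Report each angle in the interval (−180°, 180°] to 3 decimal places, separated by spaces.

-44.990 44.990 -30.000

wrist centre = target − a_3·(cos φ, sin φ) = (9.8289, -2.8280)
cos θ_2 = (104.6048−4²−7²)/(2·4·7) = 0.7072; θ_2 = 44.9901° (elbow-up)
β = atan2(-2.8280,9.8289) = -16.0517°; ψ = atan2(4.9489,8.9506) = 28.9387°
θ_1 = β − ψ = -44.9905°
θ_3 = φ − θ_1 − θ_2 = -29.9996° (wrapped to (-180°,180°])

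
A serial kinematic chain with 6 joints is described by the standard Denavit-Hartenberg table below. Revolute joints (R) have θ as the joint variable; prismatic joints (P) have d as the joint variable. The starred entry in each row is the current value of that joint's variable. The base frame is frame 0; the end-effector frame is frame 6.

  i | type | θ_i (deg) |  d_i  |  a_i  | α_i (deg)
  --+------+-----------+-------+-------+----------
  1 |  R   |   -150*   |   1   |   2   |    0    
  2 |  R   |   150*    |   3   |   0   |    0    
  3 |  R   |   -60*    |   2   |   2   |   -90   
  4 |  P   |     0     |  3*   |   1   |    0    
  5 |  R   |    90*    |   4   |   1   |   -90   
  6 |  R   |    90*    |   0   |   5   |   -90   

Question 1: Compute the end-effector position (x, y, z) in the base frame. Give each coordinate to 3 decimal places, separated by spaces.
after link 1: o_1 = (-1.7321, -1.0000, 1.0000)
after link 2: o_2 = (-1.7321, -1.0000, 4.0000)
after link 3: o_3 = (-0.7321, -2.7321, 6.0000)
after link 4: o_4 = (2.3660, -2.0981, 6.0000)
after link 5: o_5 = (5.8301, -0.0981, 5.0000)
after link 6: o_6 = (1.5000, -2.5981, 5.0000)

1.500 -2.598 5.000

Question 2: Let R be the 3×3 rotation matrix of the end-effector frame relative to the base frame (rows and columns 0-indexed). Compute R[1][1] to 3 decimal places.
-0.866

End-effector y-axis (col 1 of R) = (0.5000,-0.8660,0.0000)
R[1][1] = -0.8660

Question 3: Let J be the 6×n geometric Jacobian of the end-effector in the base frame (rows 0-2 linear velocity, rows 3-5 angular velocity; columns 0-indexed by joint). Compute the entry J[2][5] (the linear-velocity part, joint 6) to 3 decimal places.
5.000

axis z_5 = (-0.5000,0.8660,-0.0000); lever o_n−o_5 = (-4.3301,-2.5000,-0.0000)
cross product → J_v[:, 5] = (-0.0000,-0.0000,5.0000)
J_ω[:, 5] = z_5
entry J[2][5] = 5.0000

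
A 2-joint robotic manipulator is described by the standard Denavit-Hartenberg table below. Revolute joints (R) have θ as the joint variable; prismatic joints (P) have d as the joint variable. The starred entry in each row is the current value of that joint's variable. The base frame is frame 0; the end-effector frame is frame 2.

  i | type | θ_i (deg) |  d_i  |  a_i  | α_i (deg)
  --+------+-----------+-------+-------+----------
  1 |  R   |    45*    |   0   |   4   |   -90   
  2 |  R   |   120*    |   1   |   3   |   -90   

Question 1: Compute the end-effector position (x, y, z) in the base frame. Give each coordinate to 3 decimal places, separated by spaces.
1.061 2.475 -2.598

after link 1: o_1 = (2.8284, 2.8284, 0.0000)
after link 2: o_2 = (1.0607, 2.4749, -2.5981)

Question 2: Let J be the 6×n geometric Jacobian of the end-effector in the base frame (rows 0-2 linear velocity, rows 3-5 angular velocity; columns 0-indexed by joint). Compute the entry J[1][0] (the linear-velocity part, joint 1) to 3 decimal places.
1.061

axis z_0 = ẑ; lever o_n−o_0 = (1.0607,2.4749,-2.5981)
cross product → J_v[:, 0] = (-2.4749,1.0607,0.0000)
J_ω[:, 0] = z_0
entry J[1][0] = 1.0607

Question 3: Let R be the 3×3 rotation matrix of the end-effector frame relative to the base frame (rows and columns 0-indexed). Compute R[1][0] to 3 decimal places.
-0.354

End-effector x-axis (col 0 of R) = (-0.3536,-0.3536,-0.8660)
R[1][0] = -0.3536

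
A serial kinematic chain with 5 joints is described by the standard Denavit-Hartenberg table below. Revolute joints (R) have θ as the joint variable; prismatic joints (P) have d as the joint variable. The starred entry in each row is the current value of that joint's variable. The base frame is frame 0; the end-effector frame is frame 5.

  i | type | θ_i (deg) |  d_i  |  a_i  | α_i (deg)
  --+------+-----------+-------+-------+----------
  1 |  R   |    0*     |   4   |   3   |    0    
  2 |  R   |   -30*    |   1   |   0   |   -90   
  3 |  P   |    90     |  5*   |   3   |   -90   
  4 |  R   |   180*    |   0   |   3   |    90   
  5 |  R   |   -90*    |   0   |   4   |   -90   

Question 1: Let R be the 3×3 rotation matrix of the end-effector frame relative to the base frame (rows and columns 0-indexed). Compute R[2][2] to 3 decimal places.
1.000

End-effector z-axis (col 2 of R) = (-0.0000,-0.0000,1.0000)
R[2][2] = 1.0000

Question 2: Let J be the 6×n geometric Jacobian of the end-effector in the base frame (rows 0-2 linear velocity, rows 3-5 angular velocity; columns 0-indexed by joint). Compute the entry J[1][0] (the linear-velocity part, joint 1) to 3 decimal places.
axis z_0 = ẑ; lever o_n−o_0 = (8.9641,2.3301,5.0000)
cross product → J_v[:, 0] = (-2.3301,8.9641,0.0000)
J_ω[:, 0] = z_0
entry J[1][0] = 8.9641

8.964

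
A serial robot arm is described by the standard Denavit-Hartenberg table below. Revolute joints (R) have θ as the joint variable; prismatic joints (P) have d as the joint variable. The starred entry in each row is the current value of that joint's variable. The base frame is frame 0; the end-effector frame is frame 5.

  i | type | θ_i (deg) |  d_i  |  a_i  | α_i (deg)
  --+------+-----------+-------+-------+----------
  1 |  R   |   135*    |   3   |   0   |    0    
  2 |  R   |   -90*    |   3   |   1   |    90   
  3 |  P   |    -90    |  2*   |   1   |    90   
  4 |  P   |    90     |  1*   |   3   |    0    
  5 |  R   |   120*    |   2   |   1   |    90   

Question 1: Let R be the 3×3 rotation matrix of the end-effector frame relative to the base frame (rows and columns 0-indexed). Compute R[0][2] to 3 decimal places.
End-effector z-axis (col 2 of R) = (0.6124,-0.6124,0.5000)
R[0][2] = 0.6124

0.612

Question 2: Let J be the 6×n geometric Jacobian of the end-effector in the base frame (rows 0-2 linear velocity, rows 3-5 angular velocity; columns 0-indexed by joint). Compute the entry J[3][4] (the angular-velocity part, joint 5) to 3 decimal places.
axis z_4 = (-0.7071,-0.7071,-0.0000); lever o_n−o_4 = (-1.7678,-1.0607,0.8660)
cross product → J_v[:, 4] = (-0.6124,0.6124,-0.5000)
J_ω[:, 4] = z_4
entry J[3][4] = -0.7071

-0.707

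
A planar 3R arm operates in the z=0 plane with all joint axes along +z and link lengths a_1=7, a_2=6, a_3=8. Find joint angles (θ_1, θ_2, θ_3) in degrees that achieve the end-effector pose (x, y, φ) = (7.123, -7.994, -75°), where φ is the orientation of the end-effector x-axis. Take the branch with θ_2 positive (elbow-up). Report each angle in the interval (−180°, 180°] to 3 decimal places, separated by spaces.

-60.001 135.005 -150.003

wrist centre = target − a_3·(cos φ, sin φ) = (5.0524, -0.2666)
cos θ_2 = (25.5983−7²−6²)/(2·7·6) = -0.7072; θ_2 = 135.0046° (elbow-up)
β = atan2(-0.2666,5.0524) = -3.0204°; ψ = atan2(4.2423,2.7570) = 56.9806°
θ_1 = β − ψ = -60.0011°
θ_3 = φ − θ_1 − θ_2 = -150.0035° (wrapped to (-180°,180°])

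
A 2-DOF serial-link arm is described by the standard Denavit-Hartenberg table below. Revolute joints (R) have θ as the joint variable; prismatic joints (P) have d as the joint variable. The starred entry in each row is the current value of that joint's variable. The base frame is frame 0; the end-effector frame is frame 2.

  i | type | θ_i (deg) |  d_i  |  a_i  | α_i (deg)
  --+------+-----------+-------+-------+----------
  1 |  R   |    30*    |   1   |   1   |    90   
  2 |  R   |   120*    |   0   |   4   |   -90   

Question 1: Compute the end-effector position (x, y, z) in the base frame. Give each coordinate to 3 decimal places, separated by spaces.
after link 1: o_1 = (0.8660, 0.5000, 1.0000)
after link 2: o_2 = (-0.8660, -0.5000, 4.4641)

-0.866 -0.500 4.464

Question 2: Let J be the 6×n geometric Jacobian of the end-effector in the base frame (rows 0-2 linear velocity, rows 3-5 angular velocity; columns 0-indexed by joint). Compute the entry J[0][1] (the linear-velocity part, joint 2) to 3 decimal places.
-3.000

axis z_1 = (0.5000,-0.8660,0.0000); lever o_n−o_1 = (-1.7321,-1.0000,3.4641)
cross product → J_v[:, 1] = (-3.0000,-1.7321,-2.0000)
J_ω[:, 1] = z_1
entry J[0][1] = -3.0000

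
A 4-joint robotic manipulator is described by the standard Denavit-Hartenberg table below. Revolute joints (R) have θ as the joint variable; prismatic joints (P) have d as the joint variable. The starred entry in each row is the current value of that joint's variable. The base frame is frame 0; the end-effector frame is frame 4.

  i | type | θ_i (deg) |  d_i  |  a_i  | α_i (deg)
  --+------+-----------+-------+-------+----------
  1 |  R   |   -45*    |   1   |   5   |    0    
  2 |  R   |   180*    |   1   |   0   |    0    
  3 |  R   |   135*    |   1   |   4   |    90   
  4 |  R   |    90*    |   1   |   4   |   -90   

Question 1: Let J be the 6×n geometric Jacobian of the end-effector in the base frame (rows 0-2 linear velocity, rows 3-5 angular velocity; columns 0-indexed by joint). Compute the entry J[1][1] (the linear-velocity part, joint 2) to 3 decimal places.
axis z_1 = (0.0000,0.0000,1.0000); lever o_n−o_1 = (-1.0000,-4.0000,6.0000)
cross product → J_v[:, 1] = (4.0000,-1.0000,0.0000)
J_ω[:, 1] = z_1
entry J[1][1] = -1.0000

-1.000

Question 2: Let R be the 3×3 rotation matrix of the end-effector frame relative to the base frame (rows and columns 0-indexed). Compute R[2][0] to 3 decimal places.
End-effector x-axis (col 0 of R) = (0.0000,-0.0000,1.0000)
R[2][0] = 1.0000

1.000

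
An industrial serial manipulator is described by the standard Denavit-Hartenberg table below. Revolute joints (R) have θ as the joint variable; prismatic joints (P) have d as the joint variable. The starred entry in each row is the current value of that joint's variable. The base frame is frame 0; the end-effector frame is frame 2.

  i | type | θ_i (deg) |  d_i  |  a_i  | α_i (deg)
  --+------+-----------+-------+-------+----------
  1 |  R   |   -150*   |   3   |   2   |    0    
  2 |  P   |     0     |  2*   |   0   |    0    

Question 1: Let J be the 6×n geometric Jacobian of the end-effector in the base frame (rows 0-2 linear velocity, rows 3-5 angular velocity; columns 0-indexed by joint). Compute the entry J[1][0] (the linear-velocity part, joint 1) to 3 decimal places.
-1.732

axis z_0 = ẑ; lever o_n−o_0 = (-1.7321,-1.0000,5.0000)
cross product → J_v[:, 0] = (1.0000,-1.7321,0.0000)
J_ω[:, 0] = z_0
entry J[1][0] = -1.7321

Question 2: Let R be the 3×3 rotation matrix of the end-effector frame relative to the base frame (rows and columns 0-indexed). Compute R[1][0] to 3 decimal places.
End-effector x-axis (col 0 of R) = (-0.8660,-0.5000,0.0000)
R[1][0] = -0.5000

-0.500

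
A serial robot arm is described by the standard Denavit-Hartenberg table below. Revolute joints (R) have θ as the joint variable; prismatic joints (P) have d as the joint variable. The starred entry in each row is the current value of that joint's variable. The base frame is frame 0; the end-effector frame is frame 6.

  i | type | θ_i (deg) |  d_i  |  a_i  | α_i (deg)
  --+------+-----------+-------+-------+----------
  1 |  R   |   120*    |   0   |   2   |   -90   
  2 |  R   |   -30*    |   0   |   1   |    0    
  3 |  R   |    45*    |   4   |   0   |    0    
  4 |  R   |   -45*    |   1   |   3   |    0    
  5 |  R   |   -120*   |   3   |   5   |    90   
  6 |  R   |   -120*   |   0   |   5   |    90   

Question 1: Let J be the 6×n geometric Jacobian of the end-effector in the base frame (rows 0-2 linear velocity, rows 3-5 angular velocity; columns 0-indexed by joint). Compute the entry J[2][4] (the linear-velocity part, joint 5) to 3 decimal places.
axis z_4 = (-0.8660,-0.5000,0.0000); lever o_n−o_4 = (2.2345,-1.2099,1.2500)
cross product → J_v[:, 4] = (-0.6250,1.0825,2.1651)
J_ω[:, 4] = z_4
entry J[2][4] = 2.1651

2.165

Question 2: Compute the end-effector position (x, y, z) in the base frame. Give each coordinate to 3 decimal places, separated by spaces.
after link 1: o_1 = (-1.0000, 1.7321, 0.0000)
after link 2: o_2 = (-1.4330, 2.4821, 0.5000)
after link 3: o_3 = (-4.8971, 0.4821, 0.5000)
after link 4: o_4 = (-7.0622, 2.2321, 2.0000)
after link 5: o_5 = (-7.4952, -3.0179, 4.5000)
after link 6: o_6 = (-4.8277, 1.0221, 3.2500)

-4.828 1.022 3.250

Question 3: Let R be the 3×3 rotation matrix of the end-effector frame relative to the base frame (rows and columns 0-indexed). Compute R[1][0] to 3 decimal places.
End-effector x-axis (col 0 of R) = (0.5335,0.8080,-0.2500)
R[1][0] = 0.8080

0.808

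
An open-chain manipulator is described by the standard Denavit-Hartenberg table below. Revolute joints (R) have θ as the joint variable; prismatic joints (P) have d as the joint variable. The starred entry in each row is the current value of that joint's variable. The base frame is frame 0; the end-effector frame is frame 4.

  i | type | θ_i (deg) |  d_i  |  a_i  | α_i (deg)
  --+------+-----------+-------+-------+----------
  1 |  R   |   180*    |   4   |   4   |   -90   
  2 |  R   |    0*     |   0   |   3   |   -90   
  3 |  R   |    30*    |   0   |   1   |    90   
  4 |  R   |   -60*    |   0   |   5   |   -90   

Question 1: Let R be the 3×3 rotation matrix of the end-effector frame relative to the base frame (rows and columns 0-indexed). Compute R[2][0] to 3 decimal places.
0.866

End-effector x-axis (col 0 of R) = (-0.4330,0.2500,0.8660)
R[2][0] = 0.8660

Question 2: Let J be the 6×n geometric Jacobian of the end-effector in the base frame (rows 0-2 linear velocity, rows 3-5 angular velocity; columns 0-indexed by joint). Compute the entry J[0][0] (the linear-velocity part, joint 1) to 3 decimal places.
axis z_0 = ẑ; lever o_n−o_0 = (-10.0311,1.7500,8.3301)
cross product → J_v[:, 0] = (-1.7500,-10.0311,0.0000)
J_ω[:, 0] = z_0
entry J[0][0] = -1.7500

-1.750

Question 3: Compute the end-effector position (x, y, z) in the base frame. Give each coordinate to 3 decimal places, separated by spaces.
-10.031 1.750 8.330

after link 1: o_1 = (-4.0000, 0.0000, 4.0000)
after link 2: o_2 = (-7.0000, 0.0000, 4.0000)
after link 3: o_3 = (-7.8660, 0.5000, 4.0000)
after link 4: o_4 = (-10.0311, 1.7500, 8.3301)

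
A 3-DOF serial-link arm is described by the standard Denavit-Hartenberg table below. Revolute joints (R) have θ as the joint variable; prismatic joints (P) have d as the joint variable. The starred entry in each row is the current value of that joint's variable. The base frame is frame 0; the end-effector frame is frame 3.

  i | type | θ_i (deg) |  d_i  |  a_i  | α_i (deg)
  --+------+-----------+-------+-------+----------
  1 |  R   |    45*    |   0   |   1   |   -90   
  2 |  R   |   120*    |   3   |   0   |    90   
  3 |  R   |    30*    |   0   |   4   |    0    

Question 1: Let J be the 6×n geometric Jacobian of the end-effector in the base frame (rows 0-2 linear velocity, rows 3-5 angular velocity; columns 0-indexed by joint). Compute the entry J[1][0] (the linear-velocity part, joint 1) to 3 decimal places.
axis z_0 = ẑ; lever o_n−o_0 = (-4.0532,3.0179,-3.0000)
cross product → J_v[:, 0] = (-3.0179,-4.0532,0.0000)
J_ω[:, 0] = z_0
entry J[1][0] = -4.0532

-4.053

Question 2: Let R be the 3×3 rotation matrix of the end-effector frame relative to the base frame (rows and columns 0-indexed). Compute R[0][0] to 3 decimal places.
-0.660

End-effector x-axis (col 0 of R) = (-0.6597,0.0474,-0.7500)
R[0][0] = -0.6597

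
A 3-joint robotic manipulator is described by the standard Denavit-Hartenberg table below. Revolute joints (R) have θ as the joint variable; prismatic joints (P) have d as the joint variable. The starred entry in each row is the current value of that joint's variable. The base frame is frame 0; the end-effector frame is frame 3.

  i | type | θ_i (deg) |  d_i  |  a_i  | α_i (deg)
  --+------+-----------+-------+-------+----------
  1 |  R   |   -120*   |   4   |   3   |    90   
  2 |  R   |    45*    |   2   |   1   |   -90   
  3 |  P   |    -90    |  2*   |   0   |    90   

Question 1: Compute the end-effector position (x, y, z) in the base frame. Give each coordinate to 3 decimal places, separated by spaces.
after link 1: o_1 = (-1.5000, -2.5981, 4.0000)
after link 2: o_2 = (-3.5856, -2.2104, 4.7071)
after link 3: o_3 = (-2.8785, -0.9857, 6.1213)

-2.878 -0.986 6.121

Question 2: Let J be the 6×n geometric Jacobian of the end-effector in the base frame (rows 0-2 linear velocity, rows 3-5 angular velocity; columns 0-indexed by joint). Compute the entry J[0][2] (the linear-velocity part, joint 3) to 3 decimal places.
prismatic axis z_2 = (0.3536,0.6124,0.7071)
J_v[:, 2] = z_2; J_ω[:, 2] = (0,0,0)
entry J[0][2] = 0.3536

0.354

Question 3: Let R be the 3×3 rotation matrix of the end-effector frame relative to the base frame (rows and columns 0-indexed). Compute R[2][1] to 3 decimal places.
0.707

End-effector y-axis (col 1 of R) = (0.3536,0.6124,0.7071)
R[2][1] = 0.7071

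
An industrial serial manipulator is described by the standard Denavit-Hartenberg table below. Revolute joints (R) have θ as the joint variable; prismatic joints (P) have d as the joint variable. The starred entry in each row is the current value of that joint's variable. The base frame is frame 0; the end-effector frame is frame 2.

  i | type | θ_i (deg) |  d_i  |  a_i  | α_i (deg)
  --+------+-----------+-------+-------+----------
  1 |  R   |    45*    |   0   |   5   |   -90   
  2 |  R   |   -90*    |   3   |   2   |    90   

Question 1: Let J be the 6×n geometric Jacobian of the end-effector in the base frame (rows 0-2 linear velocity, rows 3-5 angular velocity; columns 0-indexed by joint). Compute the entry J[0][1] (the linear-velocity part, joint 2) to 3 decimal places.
1.414

axis z_1 = (-0.7071,0.7071,0.0000); lever o_n−o_1 = (-2.1213,2.1213,2.0000)
cross product → J_v[:, 1] = (1.4142,1.4142,-0.0000)
J_ω[:, 1] = z_1
entry J[0][1] = 1.4142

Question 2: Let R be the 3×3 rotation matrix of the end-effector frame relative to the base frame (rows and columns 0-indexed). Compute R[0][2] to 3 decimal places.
-0.707

End-effector z-axis (col 2 of R) = (-0.7071,-0.7071,0.0000)
R[0][2] = -0.7071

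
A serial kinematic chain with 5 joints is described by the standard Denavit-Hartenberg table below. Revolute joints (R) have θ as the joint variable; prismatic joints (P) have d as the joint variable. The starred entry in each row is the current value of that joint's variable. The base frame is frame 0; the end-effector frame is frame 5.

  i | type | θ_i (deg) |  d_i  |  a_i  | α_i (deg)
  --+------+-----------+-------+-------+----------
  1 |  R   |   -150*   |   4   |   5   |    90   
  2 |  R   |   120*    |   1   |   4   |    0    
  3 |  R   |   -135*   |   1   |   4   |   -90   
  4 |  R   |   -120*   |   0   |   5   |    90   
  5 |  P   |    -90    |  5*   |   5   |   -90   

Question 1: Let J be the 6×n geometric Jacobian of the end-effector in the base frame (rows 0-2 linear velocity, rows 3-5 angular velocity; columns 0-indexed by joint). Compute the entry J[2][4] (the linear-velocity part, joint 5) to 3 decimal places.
0.224

prismatic axis z_4 = (0.9744,-0.0148,0.2241)
J_v[:, 4] = z_4; J_ω[:, 4] = (0,0,0)
entry J[2][4] = 0.2241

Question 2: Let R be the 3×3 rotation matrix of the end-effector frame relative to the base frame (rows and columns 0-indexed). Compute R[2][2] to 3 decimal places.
0.129

End-effector z-axis (col 2 of R) = (-0.0148,0.9915,0.1294)
R[2][2] = 0.1294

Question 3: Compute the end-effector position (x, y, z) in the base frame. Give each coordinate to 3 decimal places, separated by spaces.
after link 1: o_1 = (-4.3301, -2.5000, 4.0000)
after link 2: o_2 = (-3.0981, -0.6340, 7.4641)
after link 3: o_3 = (-6.9441, -1.6998, 6.4288)
after link 4: o_4 = (-7.0179, 3.2576, 7.0759)
after link 5: o_5 = (-1.0250, 3.8309, 3.3670)

-1.025 3.831 3.367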